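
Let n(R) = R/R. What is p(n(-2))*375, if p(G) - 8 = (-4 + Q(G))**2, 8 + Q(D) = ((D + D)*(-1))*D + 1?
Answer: 66375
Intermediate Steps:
n(R) = 1
Q(D) = -7 - 2*D**2 (Q(D) = -8 + (((D + D)*(-1))*D + 1) = -8 + (((2*D)*(-1))*D + 1) = -8 + ((-2*D)*D + 1) = -8 + (-2*D**2 + 1) = -8 + (1 - 2*D**2) = -7 - 2*D**2)
p(G) = 8 + (-11 - 2*G**2)**2 (p(G) = 8 + (-4 + (-7 - 2*G**2))**2 = 8 + (-11 - 2*G**2)**2)
p(n(-2))*375 = (8 + (11 + 2*1**2)**2)*375 = (8 + (11 + 2*1)**2)*375 = (8 + (11 + 2)**2)*375 = (8 + 13**2)*375 = (8 + 169)*375 = 177*375 = 66375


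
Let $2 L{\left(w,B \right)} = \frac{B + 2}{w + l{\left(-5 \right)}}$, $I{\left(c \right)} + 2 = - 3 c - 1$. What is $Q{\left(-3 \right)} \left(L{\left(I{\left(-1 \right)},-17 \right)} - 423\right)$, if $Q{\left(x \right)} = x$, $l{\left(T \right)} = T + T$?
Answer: $\frac{5067}{4} \approx 1266.8$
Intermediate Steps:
$l{\left(T \right)} = 2 T$
$I{\left(c \right)} = -3 - 3 c$ ($I{\left(c \right)} = -2 - \left(1 + 3 c\right) = -3 - 3 c$)
$L{\left(w,B \right)} = \frac{2 + B}{2 \left(-10 + w\right)}$ ($L{\left(w,B \right)} = \frac{\left(B + 2\right) \frac{1}{w + 2 \left(-5\right)}}{2} = \frac{\left(2 + B\right) \frac{1}{w - 10}}{2} = \frac{\left(2 + B\right) \frac{1}{-10 + w}}{2} = \frac{\frac{1}{-10 + w} \left(2 + B\right)}{2} = \frac{2 + B}{2 \left(-10 + w\right)}$)
$Q{\left(-3 \right)} \left(L{\left(I{\left(-1 \right)},-17 \right)} - 423\right) = - 3 \left(\frac{2 - 17}{2 \left(-10 - 0\right)} - 423\right) = - 3 \left(\frac{1}{2} \frac{1}{-10 + \left(-3 + 3\right)} \left(-15\right) - 423\right) = - 3 \left(\frac{1}{2} \frac{1}{-10 + 0} \left(-15\right) - 423\right) = - 3 \left(\frac{1}{2} \frac{1}{-10} \left(-15\right) - 423\right) = - 3 \left(\frac{1}{2} \left(- \frac{1}{10}\right) \left(-15\right) - 423\right) = - 3 \left(\frac{3}{4} - 423\right) = \left(-3\right) \left(- \frac{1689}{4}\right) = \frac{5067}{4}$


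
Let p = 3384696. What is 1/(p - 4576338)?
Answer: -1/1191642 ≈ -8.3918e-7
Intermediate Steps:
1/(p - 4576338) = 1/(3384696 - 4576338) = 1/(-1191642) = -1/1191642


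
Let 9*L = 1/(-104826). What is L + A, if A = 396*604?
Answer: 225654317855/943434 ≈ 2.3918e+5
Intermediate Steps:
A = 239184
L = -1/943434 (L = (⅑)/(-104826) = (⅑)*(-1/104826) = -1/943434 ≈ -1.0600e-6)
L + A = -1/943434 + 239184 = 225654317855/943434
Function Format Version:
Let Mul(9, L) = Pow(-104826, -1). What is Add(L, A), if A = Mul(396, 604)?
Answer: Rational(225654317855, 943434) ≈ 2.3918e+5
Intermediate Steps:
A = 239184
L = Rational(-1, 943434) (L = Mul(Rational(1, 9), Pow(-104826, -1)) = Mul(Rational(1, 9), Rational(-1, 104826)) = Rational(-1, 943434) ≈ -1.0600e-6)
Add(L, A) = Add(Rational(-1, 943434), 239184) = Rational(225654317855, 943434)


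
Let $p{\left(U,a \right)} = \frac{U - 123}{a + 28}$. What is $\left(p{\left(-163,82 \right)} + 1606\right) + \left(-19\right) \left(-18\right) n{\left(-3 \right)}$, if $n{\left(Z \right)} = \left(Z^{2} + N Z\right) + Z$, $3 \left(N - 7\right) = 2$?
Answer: $- \frac{21053}{5} \approx -4210.6$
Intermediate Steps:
$p{\left(U,a \right)} = \frac{-123 + U}{28 + a}$
$N = \frac{23}{3}$ ($N = 7 + \frac{1}{3} \cdot 2 = 7 + \frac{2}{3} = \frac{23}{3} \approx 7.6667$)
$n{\left(Z \right)} = Z^{2} + \frac{26 Z}{3}$ ($n{\left(Z \right)} = \left(Z^{2} + \frac{23 Z}{3}\right) + Z = Z^{2} + \frac{26 Z}{3}$)
$\left(p{\left(-163,82 \right)} + 1606\right) + \left(-19\right) \left(-18\right) n{\left(-3 \right)} = \left(\frac{-123 - 163}{28 + 82} + 1606\right) + \left(-19\right) \left(-18\right) \frac{1}{3} \left(-3\right) \left(26 + 3 \left(-3\right)\right) = \left(\frac{1}{110} \left(-286\right) + 1606\right) + 342 \cdot \frac{1}{3} \left(-3\right) \left(26 - 9\right) = \left(\frac{1}{110} \left(-286\right) + 1606\right) + 342 \cdot \frac{1}{3} \left(-3\right) 17 = \left(- \frac{13}{5} + 1606\right) + 342 \left(-17\right) = \frac{8017}{5} - 5814 = - \frac{21053}{5}$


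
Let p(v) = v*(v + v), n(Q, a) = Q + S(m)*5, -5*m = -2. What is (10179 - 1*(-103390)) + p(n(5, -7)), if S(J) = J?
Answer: 113667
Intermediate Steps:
m = 2/5 (m = -1/5*(-2) = 2/5 ≈ 0.40000)
n(Q, a) = 2 + Q (n(Q, a) = Q + (2/5)*5 = Q + 2 = 2 + Q)
p(v) = 2*v**2 (p(v) = v*(2*v) = 2*v**2)
(10179 - 1*(-103390)) + p(n(5, -7)) = (10179 - 1*(-103390)) + 2*(2 + 5)**2 = (10179 + 103390) + 2*7**2 = 113569 + 2*49 = 113569 + 98 = 113667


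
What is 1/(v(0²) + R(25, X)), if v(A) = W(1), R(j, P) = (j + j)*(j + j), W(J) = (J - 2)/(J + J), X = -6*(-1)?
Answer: 2/4999 ≈ 0.00040008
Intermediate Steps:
X = 6
W(J) = (-2 + J)/(2*J) (W(J) = (-2 + J)/((2*J)) = (-2 + J)*(1/(2*J)) = (-2 + J)/(2*J))
R(j, P) = 4*j² (R(j, P) = (2*j)*(2*j) = 4*j²)
v(A) = -½ (v(A) = (½)*(-2 + 1)/1 = (½)*1*(-1) = -½)
1/(v(0²) + R(25, X)) = 1/(-½ + 4*25²) = 1/(-½ + 4*625) = 1/(-½ + 2500) = 1/(4999/2) = 2/4999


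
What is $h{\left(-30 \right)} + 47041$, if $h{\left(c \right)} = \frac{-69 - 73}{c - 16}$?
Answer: $\frac{1082014}{23} \approx 47044.0$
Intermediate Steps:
$h{\left(c \right)} = - \frac{142}{-16 + c}$
$h{\left(-30 \right)} + 47041 = - \frac{142}{-16 - 30} + 47041 = - \frac{142}{-46} + 47041 = \left(-142\right) \left(- \frac{1}{46}\right) + 47041 = \frac{71}{23} + 47041 = \frac{1082014}{23}$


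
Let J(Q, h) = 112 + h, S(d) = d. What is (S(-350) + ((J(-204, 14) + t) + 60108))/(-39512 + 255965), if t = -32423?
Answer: 27461/216453 ≈ 0.12687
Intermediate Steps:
(S(-350) + ((J(-204, 14) + t) + 60108))/(-39512 + 255965) = (-350 + (((112 + 14) - 32423) + 60108))/(-39512 + 255965) = (-350 + ((126 - 32423) + 60108))/216453 = (-350 + (-32297 + 60108))*(1/216453) = (-350 + 27811)*(1/216453) = 27461*(1/216453) = 27461/216453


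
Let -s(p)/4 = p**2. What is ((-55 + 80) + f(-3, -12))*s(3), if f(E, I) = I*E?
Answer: -2196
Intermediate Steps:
f(E, I) = E*I
s(p) = -4*p**2
((-55 + 80) + f(-3, -12))*s(3) = ((-55 + 80) - 3*(-12))*(-4*3**2) = (25 + 36)*(-4*9) = 61*(-36) = -2196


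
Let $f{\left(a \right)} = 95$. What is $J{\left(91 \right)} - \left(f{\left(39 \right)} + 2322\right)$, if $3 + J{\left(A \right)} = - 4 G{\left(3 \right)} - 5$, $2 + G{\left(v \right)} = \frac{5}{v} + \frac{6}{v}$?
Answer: $- \frac{7295}{3} \approx -2431.7$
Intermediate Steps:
$G{\left(v \right)} = -2 + \frac{11}{v}$ ($G{\left(v \right)} = -2 + \left(\frac{5}{v} + \frac{6}{v}\right) = -2 + \frac{11}{v}$)
$J{\left(A \right)} = - \frac{44}{3}$ ($J{\left(A \right)} = -3 - \left(5 + 4 \left(-2 + \frac{11}{3}\right)\right) = -3 - \frac{35}{3} = - \frac{44}{3}$)
$J{\left(91 \right)} - \left(f{\left(39 \right)} + 2322\right) = - \frac{44}{3} - \left(95 + 2322\right) = - \frac{44}{3} - 2417 = - \frac{7295}{3}$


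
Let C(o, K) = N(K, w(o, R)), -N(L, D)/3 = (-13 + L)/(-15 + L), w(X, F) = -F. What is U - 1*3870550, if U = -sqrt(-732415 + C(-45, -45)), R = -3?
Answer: -3870550 - I*sqrt(73241790)/10 ≈ -3.8706e+6 - 855.81*I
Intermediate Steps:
N(L, D) = -3*(-13 + L)/(-15 + L)
C(o, K) = 3*(13 - K)/(-15 + K)
U = -I*sqrt(73241790)/10 (U = -sqrt(-732415 + 3*(13 - 1*(-45))/(-15 - 45)) = -sqrt(-732415 + 3*(13 + 45)/(-60)) = -sqrt(-732415 + 3*(-1/60)*58) = -sqrt(-732415 - 29/10) = -sqrt(-7324179/10) = -I*sqrt(73241790)/10 ≈ -855.81*I)
U - 1*3870550 = -I*sqrt(73241790)/10 - 1*3870550 = -I*sqrt(73241790)/10 - 3870550 = -3870550 - I*sqrt(73241790)/10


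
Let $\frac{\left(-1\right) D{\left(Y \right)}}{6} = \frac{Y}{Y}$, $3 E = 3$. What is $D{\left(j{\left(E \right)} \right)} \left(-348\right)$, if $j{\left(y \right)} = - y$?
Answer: $2088$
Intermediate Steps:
$E = 1$ ($E = \frac{1}{3} \cdot 3 = 1$)
$D{\left(Y \right)} = -6$ ($D{\left(Y \right)} = - 6 \frac{Y}{Y} = \left(-6\right) 1 = -6$)
$D{\left(j{\left(E \right)} \right)} \left(-348\right) = \left(-6\right) \left(-348\right) = 2088$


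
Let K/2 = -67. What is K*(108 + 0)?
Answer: -14472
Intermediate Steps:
K = -134 (K = 2*(-67) = -134)
K*(108 + 0) = -134*(108 + 0) = -134*108 = -14472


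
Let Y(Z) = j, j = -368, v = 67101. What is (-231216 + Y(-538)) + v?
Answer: -164483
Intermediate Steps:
Y(Z) = -368
(-231216 + Y(-538)) + v = (-231216 - 368) + 67101 = -231584 + 67101 = -164483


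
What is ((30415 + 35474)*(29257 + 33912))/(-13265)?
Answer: -4162142241/13265 ≈ -3.1377e+5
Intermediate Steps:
((30415 + 35474)*(29257 + 33912))/(-13265) = (65889*63169)*(-1/13265) = 4162142241*(-1/13265) = -4162142241/13265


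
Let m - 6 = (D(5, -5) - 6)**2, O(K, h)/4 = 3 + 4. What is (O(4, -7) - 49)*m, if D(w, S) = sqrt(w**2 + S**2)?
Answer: -1932 + 1260*sqrt(2) ≈ -150.09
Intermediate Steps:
O(K, h) = 28 (O(K, h) = 4*(3 + 4) = 4*7 = 28)
D(w, S) = sqrt(S**2 + w**2)
m = 6 + (-6 + 5*sqrt(2))**2 (m = 6 + (sqrt((-5)**2 + 5**2) - 6)**2 = 6 + (sqrt(25 + 25) - 6)**2 = 6 + (sqrt(50) - 6)**2 = 6 + (5*sqrt(2) - 6)**2 = 6 + (-6 + 5*sqrt(2))**2 ≈ 7.1472)
(O(4, -7) - 49)*m = (28 - 49)*(92 - 60*sqrt(2)) = -21*(92 - 60*sqrt(2)) = -1932 + 1260*sqrt(2)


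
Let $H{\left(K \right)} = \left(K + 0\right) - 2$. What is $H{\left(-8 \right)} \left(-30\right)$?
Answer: $300$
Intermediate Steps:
$H{\left(K \right)} = -2 + K$ ($H{\left(K \right)} = K - 2 = -2 + K$)
$H{\left(-8 \right)} \left(-30\right) = \left(-2 - 8\right) \left(-30\right) = \left(-10\right) \left(-30\right) = 300$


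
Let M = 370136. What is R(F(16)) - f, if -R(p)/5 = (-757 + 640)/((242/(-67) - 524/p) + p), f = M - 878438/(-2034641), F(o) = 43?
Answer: -19671951354255927/53150926843 ≈ -3.7012e+5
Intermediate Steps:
f = 753094759614/2034641 (f = 370136 - 878438/(-2034641) = 370136 - 878438*(-1)/2034641 = 370136 - 1*(-878438/2034641) = 370136 + 878438/2034641 = 753094759614/2034641 ≈ 3.7014e+5)
R(p) = 585/(-242/67 + p - 524/p) (R(p) = -5*(-757 + 640)/((242/(-67) - 524/p) + p) = -(-585)/((242*(-1/67) - 524/p) + p) = -(-585)/((-242/67 - 524/p) + p) = -(-585)/(-242/67 + p - 524/p) = 585/(-242/67 + p - 524/p))
R(F(16)) - f = 39195*43/(-35108 - 242*43 + 67*43²) - 1*753094759614/2034641 = 39195*43/(-35108 - 10406 + 67*1849) - 753094759614/2034641 = 39195*43/(-35108 - 10406 + 123883) - 753094759614/2034641 = 39195*43/78369 - 753094759614/2034641 = 39195*43*(1/78369) - 753094759614/2034641 = 561795/26123 - 753094759614/2034641 = -19671951354255927/53150926843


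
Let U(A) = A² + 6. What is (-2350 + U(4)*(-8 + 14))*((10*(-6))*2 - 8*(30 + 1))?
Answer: 816224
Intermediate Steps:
U(A) = 6 + A²
(-2350 + U(4)*(-8 + 14))*((10*(-6))*2 - 8*(30 + 1)) = (-2350 + (6 + 4²)*(-8 + 14))*((10*(-6))*2 - 8*(30 + 1)) = (-2350 + (6 + 16)*6)*(-60*2 - 8*31) = (-2350 + 22*6)*(-120 - 248) = (-2350 + 132)*(-368) = -2218*(-368) = 816224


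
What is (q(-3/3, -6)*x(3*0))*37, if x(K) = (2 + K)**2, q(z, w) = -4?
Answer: -592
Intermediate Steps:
(q(-3/3, -6)*x(3*0))*37 = -4*(2 + 3*0)**2*37 = -4*(2 + 0)**2*37 = -4*2**2*37 = -4*4*37 = -16*37 = -592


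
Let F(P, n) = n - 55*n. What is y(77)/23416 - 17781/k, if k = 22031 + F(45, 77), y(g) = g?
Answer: -414983675/418514168 ≈ -0.99156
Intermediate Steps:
F(P, n) = -54*n
k = 17873 (k = 22031 - 54*77 = 22031 - 4158 = 17873)
y(77)/23416 - 17781/k = 77/23416 - 17781/17873 = -414983675/418514168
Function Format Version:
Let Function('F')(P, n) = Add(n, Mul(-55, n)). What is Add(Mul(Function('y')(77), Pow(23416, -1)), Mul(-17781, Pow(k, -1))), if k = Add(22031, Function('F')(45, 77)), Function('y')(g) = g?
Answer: Rational(-414983675, 418514168) ≈ -0.99156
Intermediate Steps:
Function('F')(P, n) = Mul(-54, n)
k = 17873 (k = Add(22031, Mul(-54, 77)) = Add(22031, -4158) = 17873)
Add(Mul(Function('y')(77), Pow(23416, -1)), Mul(-17781, Pow(k, -1))) = Add(Mul(77, Pow(23416, -1)), Mul(-17781, Pow(17873, -1))) = Add(Mul(77, Rational(1, 23416)), Mul(-17781, Rational(1, 17873))) = Add(Rational(77, 23416), Rational(-17781, 17873)) = Rational(-414983675, 418514168)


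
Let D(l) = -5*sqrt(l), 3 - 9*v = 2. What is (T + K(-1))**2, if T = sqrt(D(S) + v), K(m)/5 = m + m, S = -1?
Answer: (30 - sqrt(1 - 45*I))**2/9 ≈ 68.135 + 26.273*I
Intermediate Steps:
v = 1/9 (v = 1/3 - 1/9*2 = 1/3 - 2/9 = 1/9 ≈ 0.11111)
K(m) = 10*m (K(m) = 5*(m + m) = 5*(2*m) = 10*m)
T = sqrt(1/9 - 5*I) (T = sqrt(-5*I + 1/9) = sqrt(1/9 - 5*I) ≈ 1.5988 - 1.5637*I)
(T + K(-1))**2 = (sqrt(1 - 45*I)/3 + 10*(-1))**2 = (sqrt(1 - 45*I)/3 - 10)**2 = (-10 + sqrt(1 - 45*I)/3)**2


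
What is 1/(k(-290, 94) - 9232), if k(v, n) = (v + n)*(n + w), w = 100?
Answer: -1/47256 ≈ -2.1161e-5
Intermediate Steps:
k(v, n) = (100 + n)*(n + v) (k(v, n) = (v + n)*(n + 100) = (n + v)*(100 + n) = (100 + n)*(n + v))
1/(k(-290, 94) - 9232) = 1/((94**2 + 100*94 + 100*(-290) + 94*(-290)) - 9232) = 1/((8836 + 9400 - 29000 - 27260) - 9232) = 1/(-38024 - 9232) = 1/(-47256) = -1/47256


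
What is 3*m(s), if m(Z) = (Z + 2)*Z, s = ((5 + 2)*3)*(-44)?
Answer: 2555784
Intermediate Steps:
s = -924 (s = (7*3)*(-44) = 21*(-44) = -924)
m(Z) = Z*(2 + Z) (m(Z) = (2 + Z)*Z = Z*(2 + Z))
3*m(s) = 3*(-924*(2 - 924)) = 3*(-924*(-922)) = 3*851928 = 2555784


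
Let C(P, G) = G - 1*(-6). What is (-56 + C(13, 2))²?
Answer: 2304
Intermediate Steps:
C(P, G) = 6 + G (C(P, G) = G + 6 = 6 + G)
(-56 + C(13, 2))² = (-56 + (6 + 2))² = (-56 + 8)² = (-48)² = 2304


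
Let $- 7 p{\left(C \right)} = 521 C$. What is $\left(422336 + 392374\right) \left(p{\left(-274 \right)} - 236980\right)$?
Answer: $- \frac{1235186719260}{7} \approx -1.7646 \cdot 10^{11}$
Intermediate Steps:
$p{\left(C \right)} = - \frac{521 C}{7}$
$\left(422336 + 392374\right) \left(p{\left(-274 \right)} - 236980\right) = \left(422336 + 392374\right) \left(\left(- \frac{521}{7}\right) \left(-274\right) - 236980\right) = 814710 \left(\frac{142754}{7} - 236980\right) = 814710 \left(- \frac{1516106}{7}\right) = - \frac{1235186719260}{7}$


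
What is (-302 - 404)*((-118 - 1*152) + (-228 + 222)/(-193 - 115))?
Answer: 14676681/77 ≈ 1.9061e+5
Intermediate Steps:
(-302 - 404)*((-118 - 1*152) + (-228 + 222)/(-193 - 115)) = -706*((-118 - 152) - 6/(-308)) = -706*(-270 - 6*(-1/308)) = -706*(-270 + 3/154) = -706*(-41577/154) = 14676681/77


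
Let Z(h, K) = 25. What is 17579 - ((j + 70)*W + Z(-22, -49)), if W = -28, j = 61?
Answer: 21222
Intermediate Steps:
17579 - ((j + 70)*W + Z(-22, -49)) = 17579 - ((61 + 70)*(-28) + 25) = 17579 - (131*(-28) + 25) = 17579 - (-3668 + 25) = 17579 - 1*(-3643) = 17579 + 3643 = 21222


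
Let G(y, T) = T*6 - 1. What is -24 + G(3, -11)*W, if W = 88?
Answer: -5920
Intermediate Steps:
G(y, T) = -1 + 6*T (G(y, T) = 6*T - 1 = -1 + 6*T)
-24 + G(3, -11)*W = -24 + (-1 + 6*(-11))*88 = -24 + (-1 - 66)*88 = -24 - 67*88 = -24 - 5896 = -5920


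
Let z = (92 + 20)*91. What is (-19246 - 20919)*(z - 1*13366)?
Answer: 127483710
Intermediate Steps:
z = 10192 (z = 112*91 = 10192)
(-19246 - 20919)*(z - 1*13366) = (-19246 - 20919)*(10192 - 1*13366) = -40165*(10192 - 13366) = -40165*(-3174) = 127483710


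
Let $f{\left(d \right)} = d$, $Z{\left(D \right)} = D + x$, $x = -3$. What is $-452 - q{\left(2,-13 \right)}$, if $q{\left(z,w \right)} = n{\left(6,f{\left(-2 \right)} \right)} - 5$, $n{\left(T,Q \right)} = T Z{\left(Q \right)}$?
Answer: $-417$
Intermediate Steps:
$Z{\left(D \right)} = -3 + D$ ($Z{\left(D \right)} = D - 3 = -3 + D$)
$n{\left(T,Q \right)} = T \left(-3 + Q\right)$
$q{\left(z,w \right)} = -35$ ($q{\left(z,w \right)} = 6 \left(-3 - 2\right) - 5 = 6 \left(-5\right) - 5 = -30 - 5 = -35$)
$-452 - q{\left(2,-13 \right)} = -452 - -35 = -452 + 35 = -417$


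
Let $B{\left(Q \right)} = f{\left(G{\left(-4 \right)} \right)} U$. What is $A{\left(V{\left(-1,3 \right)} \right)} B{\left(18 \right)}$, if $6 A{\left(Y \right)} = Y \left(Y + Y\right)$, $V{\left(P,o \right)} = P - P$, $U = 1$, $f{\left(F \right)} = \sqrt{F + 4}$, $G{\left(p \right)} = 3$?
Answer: $0$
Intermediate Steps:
$f{\left(F \right)} = \sqrt{4 + F}$
$V{\left(P,o \right)} = 0$
$A{\left(Y \right)} = \frac{Y^{2}}{3}$ ($A{\left(Y \right)} = \frac{Y \left(Y + Y\right)}{6} = \frac{Y 2 Y}{6} = \frac{2 Y^{2}}{6} = \frac{Y^{2}}{3}$)
$B{\left(Q \right)} = \sqrt{7}$ ($B{\left(Q \right)} = \sqrt{4 + 3} \cdot 1 = \sqrt{7} \cdot 1 = \sqrt{7}$)
$A{\left(V{\left(-1,3 \right)} \right)} B{\left(18 \right)} = \frac{0^{2}}{3} \sqrt{7} = \frac{1}{3} \cdot 0 \sqrt{7} = 0 \sqrt{7} = 0$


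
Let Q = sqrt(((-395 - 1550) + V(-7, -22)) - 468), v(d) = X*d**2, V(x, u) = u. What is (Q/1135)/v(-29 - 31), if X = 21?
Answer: I*sqrt(2435)/85806000 ≈ 5.7508e-7*I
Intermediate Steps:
v(d) = 21*d**2
Q = I*sqrt(2435) (Q = sqrt(((-395 - 1550) - 22) - 468) = sqrt((-1945 - 22) - 468) = sqrt(-1967 - 468) = sqrt(-2435) = I*sqrt(2435) ≈ 49.346*I)
(Q/1135)/v(-29 - 31) = ((I*sqrt(2435))/1135)/((21*(-29 - 31)**2)) = ((I*sqrt(2435))*(1/1135))/((21*(-60)**2)) = (I*sqrt(2435)/1135)/((21*3600)) = (I*sqrt(2435)/1135)/75600 = (I*sqrt(2435)/1135)*(1/75600) = I*sqrt(2435)/85806000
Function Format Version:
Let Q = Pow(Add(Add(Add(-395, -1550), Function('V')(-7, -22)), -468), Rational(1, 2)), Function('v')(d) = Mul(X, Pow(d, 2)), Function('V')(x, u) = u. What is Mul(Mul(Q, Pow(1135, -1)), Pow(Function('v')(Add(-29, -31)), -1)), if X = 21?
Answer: Mul(Rational(1, 85806000), I, Pow(2435, Rational(1, 2))) ≈ Mul(5.7508e-7, I)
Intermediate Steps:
Function('v')(d) = Mul(21, Pow(d, 2))
Q = Mul(I, Pow(2435, Rational(1, 2))) (Q = Pow(Add(Add(Add(-395, -1550), -22), -468), Rational(1, 2)) = Pow(Add(Add(-1945, -22), -468), Rational(1, 2)) = Pow(Add(-1967, -468), Rational(1, 2)) = Pow(-2435, Rational(1, 2)) = Mul(I, Pow(2435, Rational(1, 2))) ≈ Mul(49.346, I))
Mul(Mul(Q, Pow(1135, -1)), Pow(Function('v')(Add(-29, -31)), -1)) = Mul(Mul(Mul(I, Pow(2435, Rational(1, 2))), Pow(1135, -1)), Pow(Mul(21, Pow(Add(-29, -31), 2)), -1)) = Mul(Mul(Mul(I, Pow(2435, Rational(1, 2))), Rational(1, 1135)), Pow(Mul(21, Pow(-60, 2)), -1)) = Mul(Mul(Rational(1, 1135), I, Pow(2435, Rational(1, 2))), Pow(Mul(21, 3600), -1)) = Mul(Mul(Rational(1, 1135), I, Pow(2435, Rational(1, 2))), Pow(75600, -1)) = Mul(Mul(Rational(1, 1135), I, Pow(2435, Rational(1, 2))), Rational(1, 75600)) = Mul(Rational(1, 85806000), I, Pow(2435, Rational(1, 2)))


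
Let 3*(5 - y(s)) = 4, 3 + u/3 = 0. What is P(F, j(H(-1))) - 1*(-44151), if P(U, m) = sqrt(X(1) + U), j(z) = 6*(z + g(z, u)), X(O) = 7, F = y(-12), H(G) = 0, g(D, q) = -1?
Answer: 44151 + 4*sqrt(6)/3 ≈ 44154.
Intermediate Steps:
u = -9 (u = -9 + 3*0 = -9 + 0 = -9)
y(s) = 11/3 (y(s) = 5 - 1/3*4 = 5 - 4/3 = 11/3)
F = 11/3 ≈ 3.6667
j(z) = -6 + 6*z (j(z) = 6*(z - 1) = 6*(-1 + z) = -6 + 6*z)
P(U, m) = sqrt(7 + U)
P(F, j(H(-1))) - 1*(-44151) = sqrt(7 + 11/3) - 1*(-44151) = sqrt(32/3) + 44151 = 4*sqrt(6)/3 + 44151 = 44151 + 4*sqrt(6)/3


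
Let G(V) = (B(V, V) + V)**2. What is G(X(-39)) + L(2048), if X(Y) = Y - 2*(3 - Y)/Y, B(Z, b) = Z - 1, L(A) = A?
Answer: 1288953/169 ≈ 7626.9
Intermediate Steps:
B(Z, b) = -1 + Z
X(Y) = Y - 2*(3 - Y)/Y
G(V) = (-1 + 2*V)**2 (G(V) = ((-1 + V) + V)**2 = (-1 + 2*V)**2)
G(X(-39)) + L(2048) = (-1 + 2*(2 - 39 - 6/(-39)))**2 + 2048 = (-1 + 2*(2 - 39 - 6*(-1/39)))**2 + 2048 = (-1 + 2*(2 - 39 + 2/13))**2 + 2048 = (-1 + 2*(-479/13))**2 + 2048 = (-1 - 958/13)**2 + 2048 = (-971/13)**2 + 2048 = 942841/169 + 2048 = 1288953/169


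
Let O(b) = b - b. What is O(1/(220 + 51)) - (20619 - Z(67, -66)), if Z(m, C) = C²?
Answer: -16263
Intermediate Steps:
O(b) = 0
O(1/(220 + 51)) - (20619 - Z(67, -66)) = 0 - (20619 - 1*(-66)²) = 0 - (20619 - 1*4356) = 0 - (20619 - 4356) = 0 - 1*16263 = 0 - 16263 = -16263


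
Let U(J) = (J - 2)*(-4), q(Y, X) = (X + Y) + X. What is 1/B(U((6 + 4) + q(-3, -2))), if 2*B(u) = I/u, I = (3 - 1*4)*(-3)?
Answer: -8/3 ≈ -2.6667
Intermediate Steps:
q(Y, X) = Y + 2*X
I = 3 (I = (3 - 4)*(-3) = -1*(-3) = 3)
U(J) = 8 - 4*J (U(J) = (-2 + J)*(-4) = 8 - 4*J)
B(u) = 3/(2*u) (B(u) = (3/u)/2 = 3/(2*u))
1/B(U((6 + 4) + q(-3, -2))) = 1/(3/(2*(8 - 4*((6 + 4) + (-3 + 2*(-2)))))) = 1/(3/(2*(8 - 4*(10 + (-3 - 4))))) = 1/(3/(2*(8 - 4*(10 - 7)))) = 1/(3/(2*(8 - 4*3))) = 1/(3/(2*(8 - 12))) = 1/((3/2)/(-4)) = 1/((3/2)*(-1/4)) = 1/(-3/8) = -8/3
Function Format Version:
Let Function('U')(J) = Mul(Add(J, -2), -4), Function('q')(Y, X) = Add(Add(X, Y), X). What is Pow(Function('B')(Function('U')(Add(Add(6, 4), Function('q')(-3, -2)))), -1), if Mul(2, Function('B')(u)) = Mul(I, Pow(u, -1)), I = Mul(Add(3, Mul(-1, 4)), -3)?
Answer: Rational(-8, 3) ≈ -2.6667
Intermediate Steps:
Function('q')(Y, X) = Add(Y, Mul(2, X))
I = 3 (I = Mul(Add(3, -4), -3) = Mul(-1, -3) = 3)
Function('U')(J) = Add(8, Mul(-4, J)) (Function('U')(J) = Mul(Add(-2, J), -4) = Add(8, Mul(-4, J)))
Function('B')(u) = Mul(Rational(3, 2), Pow(u, -1)) (Function('B')(u) = Mul(Rational(1, 2), Mul(3, Pow(u, -1))) = Mul(Rational(3, 2), Pow(u, -1)))
Pow(Function('B')(Function('U')(Add(Add(6, 4), Function('q')(-3, -2)))), -1) = Pow(Mul(Rational(3, 2), Pow(Add(8, Mul(-4, Add(Add(6, 4), Add(-3, Mul(2, -2))))), -1)), -1) = Pow(Mul(Rational(3, 2), Pow(Add(8, Mul(-4, Add(10, Add(-3, -4)))), -1)), -1) = Pow(Mul(Rational(3, 2), Pow(Add(8, Mul(-4, Add(10, -7))), -1)), -1) = Pow(Mul(Rational(3, 2), Pow(Add(8, Mul(-4, 3)), -1)), -1) = Pow(Mul(Rational(3, 2), Pow(Add(8, -12), -1)), -1) = Pow(Mul(Rational(3, 2), Pow(-4, -1)), -1) = Pow(Mul(Rational(3, 2), Rational(-1, 4)), -1) = Pow(Rational(-3, 8), -1) = Rational(-8, 3)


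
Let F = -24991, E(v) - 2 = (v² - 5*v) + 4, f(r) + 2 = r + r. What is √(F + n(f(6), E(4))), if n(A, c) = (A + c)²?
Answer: I*√24847 ≈ 157.63*I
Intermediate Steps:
f(r) = -2 + 2*r (f(r) = -2 + (r + r) = -2 + 2*r)
E(v) = 6 + v² - 5*v (E(v) = 2 + ((v² - 5*v) + 4) = 2 + (4 + v² - 5*v) = 6 + v² - 5*v)
√(F + n(f(6), E(4))) = √(-24991 + ((-2 + 2*6) + (6 + 4² - 5*4))²) = √(-24991 + ((-2 + 12) + (6 + 16 - 20))²) = √(-24991 + (10 + 2)²) = √(-24991 + 12²) = √(-24991 + 144) = √(-24847) = I*√24847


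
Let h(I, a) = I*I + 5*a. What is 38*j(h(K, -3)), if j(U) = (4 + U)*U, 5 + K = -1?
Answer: 19950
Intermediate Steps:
K = -6 (K = -5 - 1 = -6)
h(I, a) = I² + 5*a
j(U) = U*(4 + U)
38*j(h(K, -3)) = 38*(((-6)² + 5*(-3))*(4 + ((-6)² + 5*(-3)))) = 38*((36 - 15)*(4 + (36 - 15))) = 38*(21*(4 + 21)) = 38*(21*25) = 38*525 = 19950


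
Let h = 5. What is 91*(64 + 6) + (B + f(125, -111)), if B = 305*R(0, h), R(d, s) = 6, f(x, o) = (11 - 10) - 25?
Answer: 8176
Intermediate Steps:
f(x, o) = -24 (f(x, o) = 1 - 25 = -24)
B = 1830 (B = 305*6 = 1830)
91*(64 + 6) + (B + f(125, -111)) = 91*(64 + 6) + (1830 - 24) = 91*70 + 1806 = 6370 + 1806 = 8176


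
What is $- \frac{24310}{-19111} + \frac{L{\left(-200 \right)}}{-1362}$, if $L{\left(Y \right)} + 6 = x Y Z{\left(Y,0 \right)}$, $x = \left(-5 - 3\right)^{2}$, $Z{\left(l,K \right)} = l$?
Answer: $- \frac{24445467557}{13014591} \approx -1878.3$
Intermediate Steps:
$x = 64$ ($x = \left(-8\right)^{2} = 64$)
$L{\left(Y \right)} = -6 + 64 Y^{2}$ ($L{\left(Y \right)} = -6 + 64 Y Y = -6 + 64 Y^{2}$)
$- \frac{24310}{-19111} + \frac{L{\left(-200 \right)}}{-1362} = - \frac{24310}{-19111} + \frac{-6 + 64 \left(-200\right)^{2}}{-1362} = \left(-24310\right) \left(- \frac{1}{19111}\right) + \left(-6 + 64 \cdot 40000\right) \left(- \frac{1}{1362}\right) = \frac{24310}{19111} + \left(-6 + 2560000\right) \left(- \frac{1}{1362}\right) = \frac{24310}{19111} + 2559994 \left(- \frac{1}{1362}\right) = \frac{24310}{19111} - \frac{1279997}{681} = - \frac{24445467557}{13014591}$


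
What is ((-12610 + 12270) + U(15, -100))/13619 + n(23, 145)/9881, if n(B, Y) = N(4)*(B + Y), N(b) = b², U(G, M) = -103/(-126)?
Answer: 4190307575/16955736714 ≈ 0.24713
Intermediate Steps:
U(G, M) = 103/126 (U(G, M) = -103*(-1/126) = 103/126)
n(B, Y) = 16*B + 16*Y (n(B, Y) = 4²*(B + Y) = 16*(B + Y) = 16*B + 16*Y)
((-12610 + 12270) + U(15, -100))/13619 + n(23, 145)/9881 = ((-12610 + 12270) + 103/126)/13619 + (16*23 + 16*145)/9881 = (-340 + 103/126)*(1/13619) + (368 + 2320)*(1/9881) = -42737/126*1/13619 + 2688*(1/9881) = -42737/1715994 + 2688/9881 = 4190307575/16955736714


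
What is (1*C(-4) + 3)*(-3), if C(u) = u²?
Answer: -57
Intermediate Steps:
(1*C(-4) + 3)*(-3) = (1*(-4)² + 3)*(-3) = (1*16 + 3)*(-3) = (16 + 3)*(-3) = 19*(-3) = -57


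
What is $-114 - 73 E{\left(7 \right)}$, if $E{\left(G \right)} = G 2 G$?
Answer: $-7268$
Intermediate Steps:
$E{\left(G \right)} = 2 G^{2}$ ($E{\left(G \right)} = 2 G G = 2 G^{2}$)
$-114 - 73 E{\left(7 \right)} = -114 - 73 \cdot 2 \cdot 7^{2} = -114 - 73 \cdot 2 \cdot 49 = -114 - 7154 = -7268$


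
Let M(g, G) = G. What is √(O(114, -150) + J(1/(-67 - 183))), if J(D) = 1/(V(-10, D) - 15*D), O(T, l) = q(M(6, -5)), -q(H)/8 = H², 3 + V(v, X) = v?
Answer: 5*I*√3350166/647 ≈ 14.145*I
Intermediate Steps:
V(v, X) = -3 + v
q(H) = -8*H²
O(T, l) = -200 (O(T, l) = -8*(-5)² = -8*25 = -200)
J(D) = 1/(-13 - 15*D) (J(D) = 1/((-3 - 10) - 15*D) = 1/(-13 - 15*D))
√(O(114, -150) + J(1/(-67 - 183))) = √(-200 - 1/(13 + 15/(-67 - 183))) = √(-200 - 1/(13 + 15/(-250))) = √(-200 - 1/(13 + 15*(-1/250))) = √(-200 - 1/(13 - 3/50)) = √(-200 - 1/647/50) = √(-200 - 1*50/647) = √(-200 - 50/647) = √(-129450/647) = 5*I*√3350166/647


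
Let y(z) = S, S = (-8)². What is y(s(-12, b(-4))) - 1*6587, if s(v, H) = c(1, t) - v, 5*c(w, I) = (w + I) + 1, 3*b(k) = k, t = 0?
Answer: -6523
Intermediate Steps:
b(k) = k/3
c(w, I) = ⅕ + I/5 + w/5 (c(w, I) = ((w + I) + 1)/5 = ((I + w) + 1)/5 = (1 + I + w)/5 = ⅕ + I/5 + w/5)
S = 64
s(v, H) = ⅖ - v (s(v, H) = (⅕ + (⅕)*0 + (⅕)*1) - v = (⅕ + 0 + ⅕) - v = ⅖ - v)
y(z) = 64
y(s(-12, b(-4))) - 1*6587 = 64 - 1*6587 = 64 - 6587 = -6523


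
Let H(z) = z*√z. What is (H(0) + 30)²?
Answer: 900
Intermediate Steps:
H(z) = z^(3/2)
(H(0) + 30)² = (0^(3/2) + 30)² = (0 + 30)² = 30² = 900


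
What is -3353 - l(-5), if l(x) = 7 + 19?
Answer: -3379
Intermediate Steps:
l(x) = 26
-3353 - l(-5) = -3353 - 1*26 = -3353 - 26 = -3379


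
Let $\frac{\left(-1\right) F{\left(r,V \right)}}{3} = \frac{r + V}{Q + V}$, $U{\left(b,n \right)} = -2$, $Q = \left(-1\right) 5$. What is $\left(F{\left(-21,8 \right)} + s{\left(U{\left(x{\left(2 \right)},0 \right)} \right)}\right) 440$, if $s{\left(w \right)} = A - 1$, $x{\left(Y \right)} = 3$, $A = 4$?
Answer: $7040$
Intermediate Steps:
$Q = -5$
$s{\left(w \right)} = 3$ ($s{\left(w \right)} = 4 - 1 = 3$)
$F{\left(r,V \right)} = - \frac{3 \left(V + r\right)}{-5 + V}$ ($F{\left(r,V \right)} = - 3 \frac{r + V}{-5 + V} = - 3 \frac{V + r}{-5 + V} = - \frac{3 \left(V + r\right)}{-5 + V}$)
$\left(F{\left(-21,8 \right)} + s{\left(U{\left(x{\left(2 \right)},0 \right)} \right)}\right) 440 = \left(\frac{3 \left(\left(-1\right) 8 - -21\right)}{-5 + 8} + 3\right) 440 = \left(\frac{3 \left(-8 + 21\right)}{3} + 3\right) 440 = \left(3 \cdot \frac{1}{3} \cdot 13 + 3\right) 440 = \left(13 + 3\right) 440 = 16 \cdot 440 = 7040$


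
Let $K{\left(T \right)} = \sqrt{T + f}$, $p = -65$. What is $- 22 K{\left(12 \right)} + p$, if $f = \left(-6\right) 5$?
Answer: $-65 - 66 i \sqrt{2} \approx -65.0 - 93.338 i$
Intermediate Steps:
$f = -30$
$K{\left(T \right)} = \sqrt{-30 + T}$ ($K{\left(T \right)} = \sqrt{T - 30} = \sqrt{-30 + T}$)
$- 22 K{\left(12 \right)} + p = - 22 \sqrt{-30 + 12} - 65 = - 22 \sqrt{-18} - 65 = - 22 \cdot 3 i \sqrt{2} - 65 = - 66 i \sqrt{2} - 65 = -65 - 66 i \sqrt{2}$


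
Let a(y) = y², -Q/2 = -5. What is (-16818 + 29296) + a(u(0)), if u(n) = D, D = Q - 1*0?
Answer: 12578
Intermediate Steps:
Q = 10 (Q = -2*(-5) = 10)
D = 10 (D = 10 - 1*0 = 10 + 0 = 10)
u(n) = 10
(-16818 + 29296) + a(u(0)) = (-16818 + 29296) + 10² = 12478 + 100 = 12578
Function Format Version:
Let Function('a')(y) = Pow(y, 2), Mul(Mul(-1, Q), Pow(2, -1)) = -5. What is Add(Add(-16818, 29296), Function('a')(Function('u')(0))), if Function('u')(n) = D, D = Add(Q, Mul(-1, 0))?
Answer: 12578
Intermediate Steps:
Q = 10 (Q = Mul(-2, -5) = 10)
D = 10 (D = Add(10, Mul(-1, 0)) = Add(10, 0) = 10)
Function('u')(n) = 10
Add(Add(-16818, 29296), Function('a')(Function('u')(0))) = Add(Add(-16818, 29296), Pow(10, 2)) = Add(12478, 100) = 12578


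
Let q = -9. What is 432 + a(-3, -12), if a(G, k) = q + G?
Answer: 420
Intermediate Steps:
a(G, k) = -9 + G
432 + a(-3, -12) = 432 + (-9 - 3) = 432 - 12 = 420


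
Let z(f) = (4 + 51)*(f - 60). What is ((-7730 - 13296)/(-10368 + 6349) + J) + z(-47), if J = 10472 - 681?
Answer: 15719240/4019 ≈ 3911.2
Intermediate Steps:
z(f) = -3300 + 55*f (z(f) = 55*(-60 + f) = -3300 + 55*f)
J = 9791
((-7730 - 13296)/(-10368 + 6349) + J) + z(-47) = ((-7730 - 13296)/(-10368 + 6349) + 9791) + (-3300 + 55*(-47)) = (-21026/(-4019) + 9791) + (-3300 - 2585) = (-21026*(-1/4019) + 9791) - 5885 = (21026/4019 + 9791) - 5885 = 39371055/4019 - 5885 = 15719240/4019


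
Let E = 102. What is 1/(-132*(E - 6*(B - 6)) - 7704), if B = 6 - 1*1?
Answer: -1/21960 ≈ -4.5537e-5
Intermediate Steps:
B = 5 (B = 6 - 1 = 5)
1/(-132*(E - 6*(B - 6)) - 7704) = 1/(-132*(102 - 6*(5 - 6)) - 7704) = 1/(-132*(102 - 6*(-1)) - 7704) = 1/(-132*(102 + 6) - 7704) = 1/(-132*108 - 7704) = 1/(-14256 - 7704) = 1/(-21960) = -1/21960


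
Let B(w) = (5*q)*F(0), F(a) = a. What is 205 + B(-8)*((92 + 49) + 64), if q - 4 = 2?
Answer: 205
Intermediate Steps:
q = 6 (q = 4 + 2 = 6)
B(w) = 0 (B(w) = (5*6)*0 = 30*0 = 0)
205 + B(-8)*((92 + 49) + 64) = 205 + 0*((92 + 49) + 64) = 205 + 0*(141 + 64) = 205 + 0*205 = 205 + 0 = 205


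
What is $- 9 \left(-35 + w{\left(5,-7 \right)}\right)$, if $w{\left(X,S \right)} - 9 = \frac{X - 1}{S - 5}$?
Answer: $237$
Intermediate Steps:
$w{\left(X,S \right)} = 9 + \frac{-1 + X}{-5 + S}$ ($w{\left(X,S \right)} = 9 + \frac{X - 1}{S - 5} = 9 + \frac{-1 + X}{-5 + S}$)
$- 9 \left(-35 + w{\left(5,-7 \right)}\right) = - 9 \left(-35 + \frac{-46 + 5 + 9 \left(-7\right)}{-5 - 7}\right) = - 9 \left(-35 + \frac{-46 + 5 - 63}{-12}\right) = - 9 \left(-35 - - \frac{26}{3}\right) = - 9 \left(-35 + \frac{26}{3}\right) = \left(-9\right) \left(- \frac{79}{3}\right) = 237$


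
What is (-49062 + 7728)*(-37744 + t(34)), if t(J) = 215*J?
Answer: 1257958956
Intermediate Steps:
(-49062 + 7728)*(-37744 + t(34)) = (-49062 + 7728)*(-37744 + 215*34) = -41334*(-37744 + 7310) = -41334*(-30434) = 1257958956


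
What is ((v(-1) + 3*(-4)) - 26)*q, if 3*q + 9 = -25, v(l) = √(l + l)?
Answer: 1292/3 - 34*I*√2/3 ≈ 430.67 - 16.028*I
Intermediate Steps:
v(l) = √2*√l (v(l) = √(2*l) = √2*√l)
q = -34/3 (q = -3 + (⅓)*(-25) = -3 - 25/3 = -34/3 ≈ -11.333)
((v(-1) + 3*(-4)) - 26)*q = ((√2*√(-1) + 3*(-4)) - 26)*(-34/3) = ((√2*I - 12) - 26)*(-34/3) = ((I*√2 - 12) - 26)*(-34/3) = ((-12 + I*√2) - 26)*(-34/3) = (-38 + I*√2)*(-34/3) = 1292/3 - 34*I*√2/3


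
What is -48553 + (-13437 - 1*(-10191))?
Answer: -51799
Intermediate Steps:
-48553 + (-13437 - 1*(-10191)) = -48553 + (-13437 + 10191) = -48553 - 3246 = -51799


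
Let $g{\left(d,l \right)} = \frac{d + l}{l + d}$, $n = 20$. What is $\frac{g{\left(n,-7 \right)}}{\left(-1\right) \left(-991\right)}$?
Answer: $\frac{1}{991} \approx 0.0010091$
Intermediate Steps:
$g{\left(d,l \right)} = 1$ ($g{\left(d,l \right)} = \frac{d + l}{d + l} = 1$)
$\frac{g{\left(n,-7 \right)}}{\left(-1\right) \left(-991\right)} = 1 \frac{1}{\left(-1\right) \left(-991\right)} = 1 \cdot \frac{1}{991} = \frac{1}{991}$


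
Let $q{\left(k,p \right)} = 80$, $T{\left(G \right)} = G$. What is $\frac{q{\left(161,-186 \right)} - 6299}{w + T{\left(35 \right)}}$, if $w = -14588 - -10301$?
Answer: $\frac{6219}{4252} \approx 1.4626$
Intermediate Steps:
$w = -4287$ ($w = -14588 + 10301 = -4287$)
$\frac{q{\left(161,-186 \right)} - 6299}{w + T{\left(35 \right)}} = \frac{80 - 6299}{-4287 + 35} = - \frac{6219}{-4252} = \left(-6219\right) \left(- \frac{1}{4252}\right) = \frac{6219}{4252}$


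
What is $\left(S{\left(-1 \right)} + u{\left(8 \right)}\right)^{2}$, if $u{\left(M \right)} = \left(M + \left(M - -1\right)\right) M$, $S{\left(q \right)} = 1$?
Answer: $18769$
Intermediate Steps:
$u{\left(M \right)} = M \left(1 + 2 M\right)$ ($u{\left(M \right)} = \left(M + \left(M + 1\right)\right) M = \left(M + \left(1 + M\right)\right) M = \left(1 + 2 M\right) M = M \left(1 + 2 M\right)$)
$\left(S{\left(-1 \right)} + u{\left(8 \right)}\right)^{2} = \left(1 + 8 \left(1 + 2 \cdot 8\right)\right)^{2} = \left(1 + 8 \left(1 + 16\right)\right)^{2} = \left(1 + 8 \cdot 17\right)^{2} = \left(1 + 136\right)^{2} = 137^{2} = 18769$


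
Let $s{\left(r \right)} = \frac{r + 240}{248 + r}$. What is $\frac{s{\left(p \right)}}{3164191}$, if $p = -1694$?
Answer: $\frac{727}{2287710093} \approx 3.1779 \cdot 10^{-7}$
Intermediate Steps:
$s{\left(r \right)} = \frac{240 + r}{248 + r}$
$\frac{s{\left(p \right)}}{3164191} = \frac{\frac{1}{248 - 1694} \left(240 - 1694\right)}{3164191} = \frac{1}{-1446} \left(-1454\right) \frac{1}{3164191} = \left(- \frac{1}{1446}\right) \left(-1454\right) \frac{1}{3164191} = \frac{727}{723} \cdot \frac{1}{3164191} = \frac{727}{2287710093}$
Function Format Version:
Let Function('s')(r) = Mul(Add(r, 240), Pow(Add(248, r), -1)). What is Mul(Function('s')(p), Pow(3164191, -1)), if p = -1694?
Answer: Rational(727, 2287710093) ≈ 3.1779e-7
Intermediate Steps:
Function('s')(r) = Mul(Pow(Add(248, r), -1), Add(240, r)) (Function('s')(r) = Mul(Add(240, r), Pow(Add(248, r), -1)) = Mul(Pow(Add(248, r), -1), Add(240, r)))
Mul(Function('s')(p), Pow(3164191, -1)) = Mul(Mul(Pow(Add(248, -1694), -1), Add(240, -1694)), Pow(3164191, -1)) = Mul(Mul(Pow(-1446, -1), -1454), Rational(1, 3164191)) = Mul(Mul(Rational(-1, 1446), -1454), Rational(1, 3164191)) = Mul(Rational(727, 723), Rational(1, 3164191)) = Rational(727, 2287710093)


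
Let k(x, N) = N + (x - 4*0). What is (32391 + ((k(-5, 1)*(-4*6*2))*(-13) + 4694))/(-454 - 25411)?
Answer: -34589/25865 ≈ -1.3373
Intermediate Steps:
k(x, N) = N + x (k(x, N) = N + (x + 0) = N + x)
(32391 + ((k(-5, 1)*(-4*6*2))*(-13) + 4694))/(-454 - 25411) = (32391 + (((1 - 5)*(-4*6*2))*(-13) + 4694))/(-454 - 25411) = (32391 + (-(-96)*2*(-13) + 4694))/(-25865) = (32391 + (-4*(-48)*(-13) + 4694))*(-1/25865) = (32391 + (192*(-13) + 4694))*(-1/25865) = (32391 + (-2496 + 4694))*(-1/25865) = (32391 + 2198)*(-1/25865) = 34589*(-1/25865) = -34589/25865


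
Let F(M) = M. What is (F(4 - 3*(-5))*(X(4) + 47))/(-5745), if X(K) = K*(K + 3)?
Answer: -95/383 ≈ -0.24804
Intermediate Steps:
X(K) = K*(3 + K)
(F(4 - 3*(-5))*(X(4) + 47))/(-5745) = ((4 - 3*(-5))*(4*(3 + 4) + 47))/(-5745) = ((4 + 15)*(4*7 + 47))*(-1/5745) = (19*(28 + 47))*(-1/5745) = (19*75)*(-1/5745) = 1425*(-1/5745) = -95/383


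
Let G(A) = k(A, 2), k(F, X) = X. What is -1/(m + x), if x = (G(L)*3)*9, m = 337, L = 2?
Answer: -1/391 ≈ -0.0025575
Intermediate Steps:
G(A) = 2
x = 54 (x = (2*3)*9 = 6*9 = 54)
-1/(m + x) = -1/(337 + 54) = -1/391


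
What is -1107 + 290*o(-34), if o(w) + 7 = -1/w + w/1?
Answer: -220804/17 ≈ -12988.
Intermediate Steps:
o(w) = -7 + w - 1/w (o(w) = -7 + (-1/w + w/1) = -7 + (-1/w + w*1) = -7 + (-1/w + w) = -7 + (w - 1/w) = -7 + w - 1/w)
-1107 + 290*o(-34) = -1107 + 290*(-7 - 34 - 1/(-34)) = -1107 + 290*(-7 - 34 - 1*(-1/34)) = -1107 + 290*(-7 - 34 + 1/34) = -1107 + 290*(-1393/34) = -1107 - 201985/17 = -220804/17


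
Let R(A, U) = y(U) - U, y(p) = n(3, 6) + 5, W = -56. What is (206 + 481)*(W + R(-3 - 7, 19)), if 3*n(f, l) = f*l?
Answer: -43968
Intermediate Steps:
n(f, l) = f*l/3 (n(f, l) = (f*l)/3 = f*l/3)
y(p) = 11 (y(p) = (⅓)*3*6 + 5 = 6 + 5 = 11)
R(A, U) = 11 - U
(206 + 481)*(W + R(-3 - 7, 19)) = (206 + 481)*(-56 + (11 - 1*19)) = 687*(-56 + (11 - 19)) = 687*(-56 - 8) = 687*(-64) = -43968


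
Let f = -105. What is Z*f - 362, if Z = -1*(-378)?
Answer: -40052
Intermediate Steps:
Z = 378
Z*f - 362 = 378*(-105) - 362 = -39690 - 362 = -40052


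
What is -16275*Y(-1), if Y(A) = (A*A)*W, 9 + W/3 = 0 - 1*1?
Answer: 488250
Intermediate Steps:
W = -30 (W = -27 + 3*(0 - 1*1) = -27 + 3*(0 - 1) = -27 + 3*(-1) = -27 - 3 = -30)
Y(A) = -30*A² (Y(A) = (A*A)*(-30) = A²*(-30) = -30*A²)
-16275*Y(-1) = -(-488250)*(-1)² = -(-488250) = -16275*(-30) = 488250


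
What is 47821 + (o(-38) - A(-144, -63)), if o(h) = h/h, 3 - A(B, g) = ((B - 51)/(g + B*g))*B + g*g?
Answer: 3987916/77 ≈ 51791.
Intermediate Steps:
A(B, g) = 3 - g² - B*(-51 + B)/(g + B*g) (A(B, g) = 3 - (((B - 51)/(g + B*g))*B + g*g) = 3 - (((-51 + B)/(g + B*g))*B + g²) = 3 - (B*(-51 + B)/(g + B*g) + g²) = 3 - (g² + B*(-51 + B)/(g + B*g)) = 3 + (-g² - B*(-51 + B)/(g + B*g)) = 3 - g² - B*(-51 + B)/(g + B*g))
o(h) = 1
47821 + (o(-38) - A(-144, -63)) = 47821 + (1 - (-1*(-144)² - 1*(-63)³ + 3*(-63) + 51*(-144) - 1*(-144)*(-63)³ + 3*(-144)*(-63))/((-63)*(1 - 144))) = 47821 + (1 - (-1)*(-1*20736 - 1*(-250047) - 189 - 7344 - 1*(-144)*(-250047) + 27216)/(63*(-143))) = 47821 + (1 - (-1)*(-1)*(-20736 + 250047 - 189 - 7344 - 36006768 + 27216)/(63*143)) = 47821 + (1 - (-1)*(-1)*(-35757774)/(63*143)) = 47821 + (1 - 1*(-305622/77)) = 47821 + (1 + 305622/77) = 47821 + 305699/77 = 3987916/77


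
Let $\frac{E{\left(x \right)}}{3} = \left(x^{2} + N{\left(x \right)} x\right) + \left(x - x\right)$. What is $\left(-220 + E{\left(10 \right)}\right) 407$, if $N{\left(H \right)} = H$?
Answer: $154660$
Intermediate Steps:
$E{\left(x \right)} = 6 x^{2}$ ($E{\left(x \right)} = 3 \left(\left(x^{2} + x x\right) + \left(x - x\right)\right) = 3 \left(\left(x^{2} + x^{2}\right) + 0\right) = 3 \left(2 x^{2} + 0\right) = 3 \cdot 2 x^{2} = 6 x^{2}$)
$\left(-220 + E{\left(10 \right)}\right) 407 = \left(-220 + 6 \cdot 10^{2}\right) 407 = \left(-220 + 6 \cdot 100\right) 407 = \left(-220 + 600\right) 407 = 380 \cdot 407 = 154660$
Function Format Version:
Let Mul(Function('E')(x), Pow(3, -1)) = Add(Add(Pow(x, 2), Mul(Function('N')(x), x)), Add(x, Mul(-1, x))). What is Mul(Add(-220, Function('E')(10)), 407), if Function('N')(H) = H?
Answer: 154660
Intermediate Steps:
Function('E')(x) = Mul(6, Pow(x, 2)) (Function('E')(x) = Mul(3, Add(Add(Pow(x, 2), Mul(x, x)), Add(x, Mul(-1, x)))) = Mul(3, Add(Add(Pow(x, 2), Pow(x, 2)), 0)) = Mul(3, Add(Mul(2, Pow(x, 2)), 0)) = Mul(3, Mul(2, Pow(x, 2))) = Mul(6, Pow(x, 2)))
Mul(Add(-220, Function('E')(10)), 407) = Mul(Add(-220, Mul(6, Pow(10, 2))), 407) = Mul(Add(-220, Mul(6, 100)), 407) = Mul(Add(-220, 600), 407) = Mul(380, 407) = 154660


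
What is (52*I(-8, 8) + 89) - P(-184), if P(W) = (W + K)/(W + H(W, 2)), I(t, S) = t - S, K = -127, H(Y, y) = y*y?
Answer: -134051/180 ≈ -744.73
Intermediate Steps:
H(Y, y) = y²
P(W) = (-127 + W)/(4 + W) (P(W) = (W - 127)/(W + 2²) = (-127 + W)/(W + 4) = (-127 + W)/(4 + W))
(52*I(-8, 8) + 89) - P(-184) = (52*(-8 - 1*8) + 89) - (-127 - 184)/(4 - 184) = (52*(-8 - 8) + 89) - (-311)/(-180) = (52*(-16) + 89) - (-1)*(-311)/180 = (-832 + 89) - 1*311/180 = -743 - 311/180 = -134051/180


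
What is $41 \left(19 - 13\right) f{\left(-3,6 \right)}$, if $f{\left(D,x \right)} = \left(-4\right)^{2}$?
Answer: $3936$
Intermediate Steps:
$f{\left(D,x \right)} = 16$
$41 \left(19 - 13\right) f{\left(-3,6 \right)} = 41 \left(19 - 13\right) 16 = 41 \cdot 6 \cdot 16 = 246 \cdot 16 = 3936$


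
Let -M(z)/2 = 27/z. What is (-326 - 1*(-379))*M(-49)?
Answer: 2862/49 ≈ 58.408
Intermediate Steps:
M(z) = -54/z
(-326 - 1*(-379))*M(-49) = (-326 - 1*(-379))*(-54/(-49)) = (-326 + 379)*(-54*(-1/49)) = 53*(54/49) = 2862/49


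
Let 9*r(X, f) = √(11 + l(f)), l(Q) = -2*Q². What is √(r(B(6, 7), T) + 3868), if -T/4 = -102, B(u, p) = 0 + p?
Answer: √(34812 + I*√332917)/3 ≈ 62.195 + 0.51539*I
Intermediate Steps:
B(u, p) = p
T = 408 (T = -4*(-102) = 408)
r(X, f) = √(11 - 2*f²)/9
√(r(B(6, 7), T) + 3868) = √(√(11 - 2*408²)/9 + 3868) = √(√(11 - 2*166464)/9 + 3868) = √(√(11 - 332928)/9 + 3868) = √(√(-332917)/9 + 3868) = √((I*√332917)/9 + 3868) = √(I*√332917/9 + 3868) = √(3868 + I*√332917/9)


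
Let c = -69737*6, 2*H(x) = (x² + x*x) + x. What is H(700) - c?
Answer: 908772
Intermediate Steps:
H(x) = x² + x/2 (H(x) = ((x² + x*x) + x)/2 = ((x² + x²) + x)/2 = (2*x² + x)/2 = (x + 2*x²)/2 = x² + x/2)
c = -418422
H(700) - c = 700*(½ + 700) - 1*(-418422) = 700*(1401/2) + 418422 = 490350 + 418422 = 908772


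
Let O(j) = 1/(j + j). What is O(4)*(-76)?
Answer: -19/2 ≈ -9.5000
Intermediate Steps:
O(j) = 1/(2*j)
O(4)*(-76) = ((½)/4)*(-76) = ((½)*(¼))*(-76) = (⅛)*(-76) = -19/2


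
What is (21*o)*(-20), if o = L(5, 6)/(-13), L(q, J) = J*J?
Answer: 15120/13 ≈ 1163.1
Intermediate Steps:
L(q, J) = J²
o = -36/13 (o = 6²/(-13) = 36*(-1/13) = -36/13 ≈ -2.7692)
(21*o)*(-20) = (21*(-36/13))*(-20) = -756/13*(-20) = 15120/13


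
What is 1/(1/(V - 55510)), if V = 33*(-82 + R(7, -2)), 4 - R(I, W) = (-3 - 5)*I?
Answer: -56236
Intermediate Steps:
R(I, W) = 4 + 8*I (R(I, W) = 4 - (-3 - 5)*I = 4 - (-8)*I = 4 + 8*I)
V = -726 (V = 33*(-82 + (4 + 8*7)) = 33*(-82 + (4 + 56)) = 33*(-82 + 60) = 33*(-22) = -726)
1/(1/(V - 55510)) = 1/(1/(-726 - 55510)) = 1/(1/(-56236)) = 1/(-1/56236) = -56236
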